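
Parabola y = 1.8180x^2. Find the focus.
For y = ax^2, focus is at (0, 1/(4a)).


a = 1.8180
4a = 7.2720
focus = (0, 1/7.2720) = (0, 0.1375)

Focus = (0, 0.1375)


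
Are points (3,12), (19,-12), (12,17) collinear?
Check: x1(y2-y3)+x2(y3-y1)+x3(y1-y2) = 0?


3*(-12-17) + 19*(17-12) + 12*(12+ 12)
= -87 + 95 + 288 = 296

No, not collinear (determinant = 296)


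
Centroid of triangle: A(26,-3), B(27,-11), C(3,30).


Gx = (26+27+3)/3 = 56/3 = 18.6667
Gy = (-3- 11+30)/3 = 16/3 = 5.3333

G = (18.6667, 5.3333)


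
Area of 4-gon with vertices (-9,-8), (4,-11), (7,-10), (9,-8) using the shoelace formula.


sum(xi*y_{i+1}) = -9*(-11) + 4*(-10) + 7*(-8) + 9*(-8) = -69
sum(yi*x_{i+1}) = -8*4 - 11*7 - 10*9 - 8*(-9) = -127
Area = |-69 + 127|/2 = 58/2 = 29.0000

29.0000 sq units


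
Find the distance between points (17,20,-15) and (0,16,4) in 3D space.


dx=-17, dy=-4, dz=19
d = sqrt(289+16+361) = sqrt(666) = 25.8070

25.8070


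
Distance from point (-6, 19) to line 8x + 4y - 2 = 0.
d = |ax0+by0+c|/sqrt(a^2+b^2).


|8*(-6) + 4*19 - 2| = |26| = 26
sqrt(64 + 16) = sqrt(80) = 8.9443
d = 26/sqrt(80) = 2.9069

2.9069


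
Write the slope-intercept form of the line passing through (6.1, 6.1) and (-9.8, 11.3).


m = (5.2)/(-15.9) = -0.3270
b = y1 - m*x1 = 6.1 - (5.2*6.1)/(-15.9) = 6.1 + 1.9950 = 8.0950

y = -0.3270x + 8.0950


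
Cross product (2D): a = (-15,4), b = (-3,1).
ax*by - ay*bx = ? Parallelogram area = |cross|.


cross = -15*1 - 4*(-3) = -15 + 12 = -3
Parallelogram area = |-3| = 3

cross = -3, parallelogram area = 3


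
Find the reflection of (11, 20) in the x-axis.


Reflection rule for x-axis: (x, -y)
(11, 20) -> (11, -20)

(11, -20)


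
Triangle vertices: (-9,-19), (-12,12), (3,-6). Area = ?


-9*(12+ 6) = -162
-12*(-6+ 19) = -156
3*(-19-12) = -93
sum = -411
Area = |-411|/2 = 205.5000

205.5000 sq units


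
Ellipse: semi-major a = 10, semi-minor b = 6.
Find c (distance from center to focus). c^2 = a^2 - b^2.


c^2 = 10^2 - 6^2 = 100 - 36 = 64
c = sqrt(64) = 8.0000

c = 8.0000


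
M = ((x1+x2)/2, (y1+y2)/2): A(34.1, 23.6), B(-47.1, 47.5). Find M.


Mx = (34.1 - 47.1)/2 = -13.0/2 = -6.5000
My = (23.6 + 47.5)/2 = 71.1/2 = 35.5500

(-6.5000, 35.5500)


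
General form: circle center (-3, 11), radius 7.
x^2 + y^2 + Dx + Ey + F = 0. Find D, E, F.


(x+ 3)^2 + (y-11)^2 = 7^2
D = -2h = 6, E = -2k = -22
F = h^2+k^2-r^2 = 9+121-49 = 81

D = 6, E = -22, F = 81


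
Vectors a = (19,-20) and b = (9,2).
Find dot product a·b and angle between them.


a·b = 19*9 - 20*2 = 171 - 40 = 131
|a| = sqrt(361+400) = 27.5862
|b| = sqrt(81+4) = 9.2195
cos(theta) = 131/(sqrt(761)*sqrt(85)) = 131/sqrt(64685) = 0.515074
theta = arccos(131/sqrt(64685)) = 58.9976 degrees

a·b = 131, theta = 58.9976 deg


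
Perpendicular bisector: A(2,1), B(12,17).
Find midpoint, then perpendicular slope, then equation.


Midpoint = (7, 9)
Slope of AB = dy/dx = 16/10 = 1.6000
Perp slope = -dx/dy = -10/16 = -0.6250
b = My - (perp slope)*Mx = 9 + (10*7)/16 = 9 + 4.3750 = 13.3750

y = -0.6250x + 13.3750


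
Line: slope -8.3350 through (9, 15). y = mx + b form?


y - 15 = -8.3350(x - 9)
y = -8.3350x + 15 + 8.3350*9
y = -8.3350x + 90.0150

y = -8.3350x + 90.0150


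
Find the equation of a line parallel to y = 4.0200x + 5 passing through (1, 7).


Parallel lines have equal slopes.
m2 = 4.0200
b2 = 7 - 4.0200*1 = 2.9800

y = 4.0200x + 2.9800


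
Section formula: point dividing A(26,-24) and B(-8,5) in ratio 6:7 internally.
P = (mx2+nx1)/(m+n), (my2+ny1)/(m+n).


Px = (6*(-8) + 7*26)/13 = 134/13 = 10.3077
Py = (6*5 + 7*(-24))/13 = -138/13 = -10.6154

P = (10.3077, -10.6154)


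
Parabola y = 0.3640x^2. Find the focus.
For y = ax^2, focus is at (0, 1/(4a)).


a = 0.3640
4a = 1.4560
focus = (0, 1/1.4560) = (0, 0.6868)

Focus = (0, 0.6868)


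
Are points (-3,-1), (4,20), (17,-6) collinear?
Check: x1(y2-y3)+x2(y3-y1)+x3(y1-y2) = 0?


-3*(20+ 6) + 4*(-6+ 1) + 17*(-1-20)
= -78 - 20 - 357 = -455

No, not collinear (determinant = -455)


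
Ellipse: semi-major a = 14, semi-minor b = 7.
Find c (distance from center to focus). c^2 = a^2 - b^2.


c^2 = 14^2 - 7^2 = 196 - 49 = 147
c = sqrt(147) = 12.1244

c = 12.1244


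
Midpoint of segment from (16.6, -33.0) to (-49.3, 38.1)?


Mx = (16.6 - 49.3)/2 = -32.7/2 = -16.3500
My = (-33.0 + 38.1)/2 = 5.1/2 = 2.5500

(-16.3500, 2.5500)


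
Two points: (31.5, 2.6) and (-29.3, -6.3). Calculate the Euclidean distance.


dx = -29.3 - 31.5 = -60.8
dy = -6.3 - 2.6 = -8.9
d = sqrt(3696.64 + 79.21) = sqrt(3775.85) = 61.4479

61.4479


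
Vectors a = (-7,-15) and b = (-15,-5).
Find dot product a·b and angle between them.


a·b = -7*(-15) - 15*(-5) = 105 + 75 = 180
|a| = sqrt(49+225) = 16.5529
|b| = sqrt(225+25) = 15.8114
cos(theta) = 180/(sqrt(274)*sqrt(250)) = 180/sqrt(68500) = 0.687745
theta = arccos(180/sqrt(68500)) = 46.5482 degrees

a·b = 180, theta = 46.5482 deg


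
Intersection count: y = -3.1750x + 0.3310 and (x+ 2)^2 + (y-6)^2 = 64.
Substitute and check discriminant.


Substitute y = -3.1750x + 0.3310: (x+ 2)^2 + (-3.1750x+0.3310-6)^2 = 64
Expand to Ax^2 + Bx + C = 0, where b-k = -5.669
A = 1+m^2 = 11.080625
B = 2(m(b-k) - h) = 2(-3.1750*(-5.669) + 2) = 39.99815
C = h^2 + (b-k)^2 - r^2 = 4 + 32.137561 - 64 = -27.862439
disc = B^2-4AC = 1599.8520 + 1234.9330 = 2834.7850
disc > 0

2 intersection points


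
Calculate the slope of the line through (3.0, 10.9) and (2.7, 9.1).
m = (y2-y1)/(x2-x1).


dy = 9.1 - 10.9 = -1.8
dx = 2.7 - 3.0 = -0.3
m = -1.8/(-0.3) = 6.0000

m = 6.0000


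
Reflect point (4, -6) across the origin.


Reflection rule for origin: (-x, -y)
(4, -6) -> (-4, 6)

(-4, 6)


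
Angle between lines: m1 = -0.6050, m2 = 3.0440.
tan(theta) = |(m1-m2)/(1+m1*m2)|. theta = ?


m1-m2 = -3.649
1+m1*m2 = -0.84162
tan(theta) = |-3.649/(-0.84162)| = 4.335686
theta = arctan(|-3.649/(-0.84162)|) = 77.0122 degrees (acute angle)

77.0122 degrees


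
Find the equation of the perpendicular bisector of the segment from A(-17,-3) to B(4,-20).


Midpoint = (-6.5, -11.5)
Slope of AB = dy/dx = -17/21 = -0.8095
Perp slope = -dx/dy = 21/17 = 1.2353
b = My - (perp slope)*Mx = -11.5 + (21*(-6.5))/(-17) = -11.5 + 8.0294 = -3.4706

y = 1.2353x - 3.4706


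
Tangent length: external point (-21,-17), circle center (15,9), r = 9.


d = sqrt((-21-15)^2 + (-17-9)^2) = sqrt(1296+676) = 44.4072
L = sqrt(1972.0000 - 81) = sqrt(1891.0000) = 43.4856

43.4856


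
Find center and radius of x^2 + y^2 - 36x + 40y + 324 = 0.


h = -D/2 = 36/2 = 18
k = -E/2 = -40/2 = -20
r^2 = h^2 + k^2 - F = 324 + 400 - 324 = 400
r = 20

Center (18, -20), radius = 20


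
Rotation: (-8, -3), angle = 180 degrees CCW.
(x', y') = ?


cos(180) = -1, sin(180) = 0
x' = -8*(-1) + 3*0 = 8
y' = -8*0 - 3*(-1) = 3

(8, 3)


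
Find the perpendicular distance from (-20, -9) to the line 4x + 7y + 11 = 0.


|4*(-20) + 7*(-9) + 11| = |-132| = 132
sqrt(16 + 49) = sqrt(65) = 8.0623
d = 132/sqrt(65) = 16.3726

16.3726


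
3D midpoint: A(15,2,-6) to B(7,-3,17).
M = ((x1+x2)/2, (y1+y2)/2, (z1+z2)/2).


Mx = (15+7)/2 = 11.0000
My = (2- 3)/2 = -0.5000
Mz = (-6+17)/2 = 5.5000

M = (11.0000, -0.5000, 5.5000)


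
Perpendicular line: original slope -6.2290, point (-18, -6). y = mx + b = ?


Perpendicular slope = -1/m1 = -1/(-6.2290) = 0.1605
b2 = y0 - m2*x0 = -6 - 18/(-6.2290) = -6 + 2.8897 = -3.1103

y = 0.1605x - 3.1103


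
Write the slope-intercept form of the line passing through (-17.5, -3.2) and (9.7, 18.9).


m = (22.1)/(27.2) = 0.8125
b = y1 - m*x1 = -3.2 - (22.1*(-17.5))/(27.2) = -3.2 + 14.2187 = 11.0187

y = 0.8125x + 11.0187


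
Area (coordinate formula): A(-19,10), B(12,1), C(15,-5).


-19*(1+ 5) = -114
12*(-5-10) = -180
15*(10-1) = 135
sum = -159
Area = |-159|/2 = 79.5000

79.5000 sq units


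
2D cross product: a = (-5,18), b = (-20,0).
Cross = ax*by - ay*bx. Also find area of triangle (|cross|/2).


cross = -5*0 - 18*(-20) = 0 + 360 = 360
Triangle area = |360|/2 = 360/2 = 180.0000

cross = 360, triangle area = 180.0000


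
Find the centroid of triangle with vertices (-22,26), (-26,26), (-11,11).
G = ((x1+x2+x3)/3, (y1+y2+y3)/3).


Gx = (-22- 26- 11)/3 = -59/3 = -19.6667
Gy = (26+26+11)/3 = 63/3 = 21.0000

G = (-19.6667, 21.0000)


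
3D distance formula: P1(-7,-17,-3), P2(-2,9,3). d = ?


dx=5, dy=26, dz=6
d = sqrt(25+676+36) = sqrt(737) = 27.1477

27.1477


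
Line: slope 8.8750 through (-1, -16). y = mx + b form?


y + 16 = 8.8750(x + 1)
y = 8.8750x - 16 - 8.8750*(-1)
y = 8.8750x - 7.1250

y = 8.8750x - 7.1250


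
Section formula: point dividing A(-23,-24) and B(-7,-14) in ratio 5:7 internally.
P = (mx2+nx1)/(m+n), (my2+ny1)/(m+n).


Px = (5*(-7) + 7*(-23))/12 = -196/12 = -16.3333
Py = (5*(-14) + 7*(-24))/12 = -238/12 = -19.8333

P = (-16.3333, -19.8333)


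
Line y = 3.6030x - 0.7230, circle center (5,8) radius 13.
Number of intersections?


Substitute y = 3.6030x - 0.7230: (x-5)^2 + (3.6030x- 0.7230-8)^2 = 169
Expand to Ax^2 + Bx + C = 0, where b-k = -8.723
A = 1+m^2 = 13.981609
B = 2(m(b-k) - h) = 2(3.6030*(-8.723) - 5) = -72.857938
C = h^2 + (b-k)^2 - r^2 = 25 + 76.090729 - 169 = -67.909271
disc = B^2-4AC = 5308.2791 + 3797.9235 = 9106.2026
disc > 0

2 intersection points


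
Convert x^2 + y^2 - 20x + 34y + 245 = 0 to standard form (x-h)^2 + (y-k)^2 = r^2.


h = -D/2 = 20/2 = 10
k = -E/2 = -34/2 = -17
r^2 = h^2 + k^2 - F = 100 + 289 - 245 = 144
r = 12

Center (10, -17), radius = 12


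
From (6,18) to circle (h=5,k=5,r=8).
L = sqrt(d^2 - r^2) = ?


d = sqrt((6-5)^2 + (18-5)^2) = sqrt(1+169) = 13.0384
L = sqrt(170.0000 - 64) = sqrt(106.0000) = 10.2956

10.2956


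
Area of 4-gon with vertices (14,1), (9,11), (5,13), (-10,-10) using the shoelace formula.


sum(xi*y_{i+1}) = 14*11 + 9*13 + 5*(-10) - 10*1 = 211
sum(yi*x_{i+1}) = 1*9 + 11*5 + 13*(-10) - 10*14 = -206
Area = |211 + 206|/2 = 417/2 = 208.5000

208.5000 sq units


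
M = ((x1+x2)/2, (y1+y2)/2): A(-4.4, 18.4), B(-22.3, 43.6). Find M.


Mx = (-4.4 - 22.3)/2 = -26.7/2 = -13.3500
My = (18.4 + 43.6)/2 = 62.0/2 = 31.0000

(-13.3500, 31.0000)


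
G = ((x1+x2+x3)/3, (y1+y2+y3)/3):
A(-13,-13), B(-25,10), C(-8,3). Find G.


Gx = (-13- 25- 8)/3 = -46/3 = -15.3333
Gy = (-13+10+3)/3 = 0/3 = 0

G = (-15.3333, 0)


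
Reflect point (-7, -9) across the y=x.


Reflection rule for y=x: (y, x)
(-7, -9) -> (-9, -7)

(-9, -7)


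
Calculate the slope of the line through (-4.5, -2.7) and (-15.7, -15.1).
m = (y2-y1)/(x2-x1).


dy = -15.1 + 2.7 = -12.4
dx = -15.7 + 4.5 = -11.2
m = -12.4/(-11.2) = 1.1071

m = 1.1071


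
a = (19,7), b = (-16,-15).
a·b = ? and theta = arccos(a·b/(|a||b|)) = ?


a·b = 19*(-16) + 7*(-15) = -304 - 105 = -409
|a| = sqrt(361+49) = 20.2485
|b| = sqrt(256+225) = 21.9317
cos(theta) = -409/(sqrt(410)*sqrt(481)) = -409/sqrt(197210) = -0.920998
theta = arccos(-409/sqrt(197210)) = 157.0725 degrees

a·b = -409, theta = 157.0725 deg


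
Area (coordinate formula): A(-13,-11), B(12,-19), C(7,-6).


-13*(-19+ 6) = 169
12*(-6+ 11) = 60
7*(-11+ 19) = 56
sum = 285
Area = |285|/2 = 142.5000

142.5000 sq units


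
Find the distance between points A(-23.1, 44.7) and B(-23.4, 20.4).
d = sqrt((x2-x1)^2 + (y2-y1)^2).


dx = -23.4 + 23.1 = -0.3
dy = 20.4 - 44.7 = -24.3
d = sqrt(0.09 + 590.49) = sqrt(590.58) = 24.3019

24.3019


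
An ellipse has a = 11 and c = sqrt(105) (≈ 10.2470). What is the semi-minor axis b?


b^2 = 11^2 - (sqrt(105))^2 = 121 - 105 = 16
b = sqrt(16) = 4

b = 4


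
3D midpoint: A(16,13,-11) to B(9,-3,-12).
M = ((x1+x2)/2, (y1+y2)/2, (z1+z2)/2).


Mx = (16+9)/2 = 12.5000
My = (13- 3)/2 = 5.0000
Mz = (-11- 12)/2 = -11.5000

M = (12.5000, 5.0000, -11.5000)


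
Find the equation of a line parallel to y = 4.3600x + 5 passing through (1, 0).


Parallel lines have equal slopes.
m2 = 4.3600
b2 = 0 - 4.3600*1 = -4.3600

y = 4.3600x - 4.3600


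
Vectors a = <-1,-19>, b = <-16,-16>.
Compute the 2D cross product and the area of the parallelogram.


cross = -1*(-16) + 19*(-16) = 16 - 304 = -288
Parallelogram area = |-288| = 288

cross = -288, parallelogram area = 288


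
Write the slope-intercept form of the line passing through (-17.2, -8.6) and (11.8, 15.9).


m = (24.5)/(29.0) = 0.8448
b = y1 - m*x1 = -8.6 - (24.5*(-17.2))/(29.0) = -8.6 + 14.5310 = 5.9310

y = 0.8448x + 5.9310


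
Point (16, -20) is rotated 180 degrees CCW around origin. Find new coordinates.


cos(180) = -1, sin(180) = 0
x' = 16*(-1) + 20*0 = -16
y' = 16*0 - 20*(-1) = 20

(-16, 20)


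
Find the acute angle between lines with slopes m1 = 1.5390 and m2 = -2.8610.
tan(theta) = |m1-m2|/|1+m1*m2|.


m1-m2 = 4.4
1+m1*m2 = -3.403079
tan(theta) = |4.4/(-3.403079)| = 1.292947
theta = arctan(|4.4/(-3.403079)|) = 52.2807 degrees (acute angle)

52.2807 degrees


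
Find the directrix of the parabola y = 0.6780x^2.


a = 0.6780
1/(4a) = 0.3687
directrix: y = -0.3687 = -0.3687

y = -0.3687


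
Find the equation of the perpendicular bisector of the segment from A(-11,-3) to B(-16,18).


Midpoint = (-13.5, 7.5)
Slope of AB = dy/dx = 21/(-5) = -4.2000
Perp slope = -dx/dy = 5/21 = 0.2381
b = My - (perp slope)*Mx = 7.5 + (-5*(-13.5))/21 = 7.5 + 3.2143 = 10.7143

y = 0.2381x + 10.7143


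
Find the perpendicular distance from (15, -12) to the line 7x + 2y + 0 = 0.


|7*15 + 2*(-12) + 0| = |81| = 81
sqrt(49 + 4) = sqrt(53) = 7.2801
d = 81/sqrt(53) = 11.1262

11.1262


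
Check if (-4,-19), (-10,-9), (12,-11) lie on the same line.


-4*(-9+ 11) - 10*(-11+ 19) + 12*(-19+ 9)
= -8 - 80 - 120 = -208

No, not collinear (determinant = -208)


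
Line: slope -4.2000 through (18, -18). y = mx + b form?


y + 18 = -4.2000(x - 18)
y = -4.2000x - 18 + 4.2000*18
y = -4.2000x + 57.6000

y = -4.2000x + 57.6000


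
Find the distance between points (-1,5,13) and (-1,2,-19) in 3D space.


dx=0, dy=-3, dz=-32
d = sqrt(0+9+1024) = sqrt(1033) = 32.1403

32.1403


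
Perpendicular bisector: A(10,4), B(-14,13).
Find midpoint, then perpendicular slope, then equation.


Midpoint = (-2, 8.5)
Slope of AB = dy/dx = 9/(-24) = -0.3750
Perp slope = -dx/dy = 24/9 = 2.6667
b = My - (perp slope)*Mx = 8.5 + (-24*(-2))/9 = 8.5 + 5.3333 = 13.8333

y = 2.6667x + 13.8333


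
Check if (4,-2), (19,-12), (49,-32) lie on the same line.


4*(-12+ 32) + 19*(-32+ 2) + 49*(-2+ 12)
= 80 - 570 + 490 = 0

Yes, collinear (determinant = 0)


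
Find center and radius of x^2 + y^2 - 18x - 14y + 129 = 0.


h = -D/2 = 18/2 = 9
k = -E/2 = 14/2 = 7
r^2 = h^2 + k^2 - F = 81 + 49 - 129 = 1
r = 1

Center (9, 7), radius = 1


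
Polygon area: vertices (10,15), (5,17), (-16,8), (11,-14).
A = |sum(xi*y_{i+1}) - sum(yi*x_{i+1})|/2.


sum(xi*y_{i+1}) = 10*17 + 5*8 - 16*(-14) + 11*15 = 599
sum(yi*x_{i+1}) = 15*5 + 17*(-16) + 8*11 - 14*10 = -249
Area = |599 + 249|/2 = 848/2 = 424.0000

424.0000 sq units


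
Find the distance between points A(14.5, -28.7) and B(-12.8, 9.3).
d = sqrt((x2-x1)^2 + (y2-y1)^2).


dx = -12.8 - 14.5 = -27.3
dy = 9.3 + 28.7 = 38.0
d = sqrt(745.29 + 1444.0) = sqrt(2189.29) = 46.7898

46.7898


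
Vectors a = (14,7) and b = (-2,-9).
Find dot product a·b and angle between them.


a·b = 14*(-2) + 7*(-9) = -28 - 63 = -91
|a| = sqrt(196+49) = 15.6525
|b| = sqrt(4+81) = 9.2195
cos(theta) = -91/(sqrt(245)*sqrt(85)) = -91/sqrt(20825) = -0.630593
theta = arccos(-91/sqrt(20825)) = 129.0939 degrees

a·b = -91, theta = 129.0939 deg


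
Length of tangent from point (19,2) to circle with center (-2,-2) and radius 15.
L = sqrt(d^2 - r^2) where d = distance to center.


d = sqrt((19+ 2)^2 + (2+ 2)^2) = sqrt(441+16) = 21.3776
L = sqrt(457.0000 - 225) = sqrt(232.0000) = 15.2315

15.2315


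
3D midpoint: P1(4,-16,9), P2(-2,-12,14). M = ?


Mx = (4- 2)/2 = 1.0000
My = (-16- 12)/2 = -14.0000
Mz = (9+14)/2 = 11.5000

M = (1.0000, -14.0000, 11.5000)


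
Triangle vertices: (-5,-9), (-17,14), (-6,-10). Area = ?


-5*(14+ 10) = -120
-17*(-10+ 9) = 17
-6*(-9-14) = 138
sum = 35
Area = |35|/2 = 17.5000

17.5000 sq units


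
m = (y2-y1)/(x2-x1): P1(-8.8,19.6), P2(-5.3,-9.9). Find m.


dy = -9.9 - 19.6 = -29.5
dx = -5.3 + 8.8 = 3.5
m = -29.5/3.5 = -8.4286

m = -8.4286


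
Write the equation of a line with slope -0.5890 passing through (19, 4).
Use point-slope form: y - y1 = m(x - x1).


y - 4 = -0.5890(x - 19)
y = -0.5890x + 4 + 0.5890*19
y = -0.5890x + 15.1910

y = -0.5890x + 15.1910


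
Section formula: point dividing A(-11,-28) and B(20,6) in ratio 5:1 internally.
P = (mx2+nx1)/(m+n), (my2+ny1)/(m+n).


Px = (5*20 + 1*(-11))/6 = 89/6 = 14.8333
Py = (5*6 + 1*(-28))/6 = 2/6 = 0.3333

P = (14.8333, 0.3333)


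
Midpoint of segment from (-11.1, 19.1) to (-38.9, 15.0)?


Mx = (-11.1 - 38.9)/2 = -50.0/2 = -25.0000
My = (19.1 + 15.0)/2 = 34.1/2 = 17.0500

(-25.0000, 17.0500)


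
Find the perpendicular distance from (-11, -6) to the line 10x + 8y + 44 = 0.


|10*(-11) + 8*(-6) + 44| = |-114| = 114
sqrt(100 + 64) = sqrt(164) = 12.8062
d = 114/sqrt(164) = 8.9019

8.9019


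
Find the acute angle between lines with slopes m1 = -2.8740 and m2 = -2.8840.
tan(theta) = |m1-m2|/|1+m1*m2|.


m1-m2 = 0.01
1+m1*m2 = 9.288616
tan(theta) = |0.01/9.288616| = 0.001077
theta = arctan(|0.01/9.288616|) = 0.0617 degrees (acute angle)

0.0617 degrees


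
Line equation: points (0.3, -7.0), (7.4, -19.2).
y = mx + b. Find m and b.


m = (-12.2)/(7.1) = -1.7183
b = y1 - m*x1 = -7.0 - (-12.2*0.3)/(7.1) = -7.0 + 0.5155 = -6.4845

y = -1.7183x - 6.4845


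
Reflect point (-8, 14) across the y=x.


Reflection rule for y=x: (y, x)
(-8, 14) -> (14, -8)

(14, -8)


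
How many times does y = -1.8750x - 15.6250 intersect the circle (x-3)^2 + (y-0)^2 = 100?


Substitute y = -1.8750x - 15.6250: (x-3)^2 + (-1.8750x- 15.6250-0)^2 = 100
Expand to Ax^2 + Bx + C = 0, where b-k = -15.625
A = 1+m^2 = 4.515625
B = 2(m(b-k) - h) = 2(-1.8750*(-15.625) - 3) = 52.59375
C = h^2 + (b-k)^2 - r^2 = 9 + 244.140625 - 100 = 153.140625
disc = B^2-4AC = 2766.1025 - 2766.1025 = 0
disc = 0

1 intersection point (tangent)


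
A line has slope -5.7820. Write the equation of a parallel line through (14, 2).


Parallel lines have equal slopes.
m2 = -5.7820
b2 = 2 + 5.7820*14 = 82.9480

y = -5.7820x + 82.9480


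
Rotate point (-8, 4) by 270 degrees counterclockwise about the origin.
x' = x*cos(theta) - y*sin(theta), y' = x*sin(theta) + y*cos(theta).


cos(270) = 0, sin(270) = -1
x' = -8*0 - 4*(-1) = 4
y' = -8*(-1) + 4*0 = 8

(4, 8)


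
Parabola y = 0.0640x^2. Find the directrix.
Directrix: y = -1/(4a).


a = 0.0640
1/(4a) = 3.9062
directrix: y = -3.9062 = -3.9062

y = -3.9062


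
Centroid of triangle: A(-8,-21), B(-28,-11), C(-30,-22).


Gx = (-8- 28- 30)/3 = -66/3 = -22.0000
Gy = (-21- 11- 22)/3 = -54/3 = -18.0000

G = (-22.0000, -18.0000)


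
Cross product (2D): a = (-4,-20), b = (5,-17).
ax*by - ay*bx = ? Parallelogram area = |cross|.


cross = -4*(-17) + 20*5 = 68 + 100 = 168
Parallelogram area = |168| = 168

cross = 168, parallelogram area = 168


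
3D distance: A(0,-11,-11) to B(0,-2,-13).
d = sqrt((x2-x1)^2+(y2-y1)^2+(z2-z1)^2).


dx=0, dy=9, dz=-2
d = sqrt(0+81+4) = sqrt(85) = 9.2195

9.2195


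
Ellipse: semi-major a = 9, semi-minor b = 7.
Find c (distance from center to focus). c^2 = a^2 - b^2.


c^2 = 9^2 - 7^2 = 81 - 49 = 32
c = sqrt(32) = 5.6569

c = 5.6569


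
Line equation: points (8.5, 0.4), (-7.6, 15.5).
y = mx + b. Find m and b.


m = (15.1)/(-16.1) = -0.9379
b = y1 - m*x1 = 0.4 - (15.1*8.5)/(-16.1) = 0.4 + 7.9720 = 8.3720

y = -0.9379x + 8.3720


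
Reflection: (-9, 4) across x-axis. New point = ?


Reflection rule for x-axis: (x, -y)
(-9, 4) -> (-9, -4)

(-9, -4)


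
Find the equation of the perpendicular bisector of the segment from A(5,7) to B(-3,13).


Midpoint = (1, 10)
Slope of AB = dy/dx = 6/(-8) = -0.7500
Perp slope = -dx/dy = 8/6 = 1.3333
b = My - (perp slope)*Mx = 10 + (-8*1)/6 = 10 - 1.3333 = 8.6667

y = 1.3333x + 8.6667


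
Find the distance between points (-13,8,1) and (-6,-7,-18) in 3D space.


dx=7, dy=-15, dz=-19
d = sqrt(49+225+361) = sqrt(635) = 25.1992

25.1992


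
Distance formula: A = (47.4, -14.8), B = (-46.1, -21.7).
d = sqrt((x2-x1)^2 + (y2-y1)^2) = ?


dx = -46.1 - 47.4 = -93.5
dy = -21.7 + 14.8 = -6.9
d = sqrt(8742.25 + 47.61) = sqrt(8789.86) = 93.7543

93.7543


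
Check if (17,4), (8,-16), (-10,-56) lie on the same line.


17*(-16+ 56) + 8*(-56-4) - 10*(4+ 16)
= 680 - 480 - 200 = 0

Yes, collinear (determinant = 0)


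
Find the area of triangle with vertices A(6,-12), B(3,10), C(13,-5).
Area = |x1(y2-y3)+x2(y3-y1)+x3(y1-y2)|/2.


6*(10+ 5) = 90
3*(-5+ 12) = 21
13*(-12-10) = -286
sum = -175
Area = |-175|/2 = 87.5000

87.5000 sq units


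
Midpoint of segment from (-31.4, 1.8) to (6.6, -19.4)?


Mx = (-31.4 + 6.6)/2 = -24.8/2 = -12.4000
My = (1.8 - 19.4)/2 = -17.6/2 = -8.8000

(-12.4000, -8.8000)


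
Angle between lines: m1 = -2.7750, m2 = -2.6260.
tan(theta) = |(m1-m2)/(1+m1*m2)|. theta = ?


m1-m2 = -0.149
1+m1*m2 = 8.28715
tan(theta) = |-0.149/8.28715| = 0.017980
theta = arctan(|-0.149/8.28715|) = 1.0300 degrees (acute angle)

1.0300 degrees


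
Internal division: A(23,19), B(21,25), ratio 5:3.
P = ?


Px = (5*21 + 3*23)/8 = 174/8 = 21.7500
Py = (5*25 + 3*19)/8 = 182/8 = 22.7500

P = (21.7500, 22.7500)


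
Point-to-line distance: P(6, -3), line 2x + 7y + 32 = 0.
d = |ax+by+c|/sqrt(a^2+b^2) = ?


|2*6 + 7*(-3) + 32| = |23| = 23
sqrt(4 + 49) = sqrt(53) = 7.2801
d = 23/sqrt(53) = 3.1593

3.1593


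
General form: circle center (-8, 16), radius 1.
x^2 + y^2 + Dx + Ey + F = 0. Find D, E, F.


(x+ 8)^2 + (y-16)^2 = 1^2
D = -2h = 16, E = -2k = -32
F = h^2+k^2-r^2 = 64+256-1 = 319

D = 16, E = -32, F = 319


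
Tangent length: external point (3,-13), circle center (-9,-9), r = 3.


d = sqrt((3+ 9)^2 + (-13+ 9)^2) = sqrt(144+16) = 12.6491
L = sqrt(160.0000 - 9) = sqrt(151.0000) = 12.2882

12.2882


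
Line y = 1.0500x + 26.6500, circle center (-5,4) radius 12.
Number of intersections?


Substitute y = 1.0500x + 26.6500: (x+ 5)^2 + (1.0500x+26.6500-4)^2 = 144
Expand to Ax^2 + Bx + C = 0, where b-k = 22.65
A = 1+m^2 = 2.1025
B = 2(m(b-k) - h) = 2(1.0500*22.65 + 5) = 57.565
C = h^2 + (b-k)^2 - r^2 = 25 + 513.0225 - 144 = 394.0225
disc = B^2-4AC = 3313.7292 - 3313.7292 = 0
disc = 0

1 intersection point (tangent)


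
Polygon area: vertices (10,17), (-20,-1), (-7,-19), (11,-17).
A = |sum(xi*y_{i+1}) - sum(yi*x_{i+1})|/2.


sum(xi*y_{i+1}) = 10*(-1) - 20*(-19) - 7*(-17) + 11*17 = 676
sum(yi*x_{i+1}) = 17*(-20) - 1*(-7) - 19*11 - 17*10 = -712
Area = |676 + 712|/2 = 1388/2 = 694.0000

694.0000 sq units


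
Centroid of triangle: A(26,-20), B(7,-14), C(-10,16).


Gx = (26+7- 10)/3 = 23/3 = 7.6667
Gy = (-20- 14+16)/3 = -18/3 = -6.0000

G = (7.6667, -6.0000)


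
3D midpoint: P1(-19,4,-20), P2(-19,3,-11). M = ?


Mx = (-19- 19)/2 = -19.0000
My = (4+3)/2 = 3.5000
Mz = (-20- 11)/2 = -15.5000

M = (-19.0000, 3.5000, -15.5000)


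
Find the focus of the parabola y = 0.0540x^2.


a = 0.0540
4a = 0.2160
focus = (0, 1/0.2160) = (0, 4.6296)

Focus = (0, 4.6296)


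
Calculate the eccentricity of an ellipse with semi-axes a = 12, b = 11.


c = sqrt(144-121) = sqrt(23) = 4.7958
e = c/a = sqrt(23)/12 = 0.3997

e = 0.3997


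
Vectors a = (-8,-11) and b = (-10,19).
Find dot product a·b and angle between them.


a·b = -8*(-10) - 11*19 = 80 - 209 = -129
|a| = sqrt(64+121) = 13.6015
|b| = sqrt(100+361) = 21.4709
cos(theta) = -129/(sqrt(185)*sqrt(461)) = -129/sqrt(85285) = -0.441726
theta = arccos(-129/sqrt(85285)) = 116.2141 degrees

a·b = -129, theta = 116.2141 deg


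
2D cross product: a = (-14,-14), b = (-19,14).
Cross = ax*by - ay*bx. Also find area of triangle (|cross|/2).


cross = -14*14 + 14*(-19) = -196 - 266 = -462
Triangle area = |-462|/2 = 462/2 = 231.0000

cross = -462, triangle area = 231.0000


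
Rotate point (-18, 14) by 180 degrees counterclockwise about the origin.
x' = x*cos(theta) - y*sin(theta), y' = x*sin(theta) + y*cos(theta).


cos(180) = -1, sin(180) = 0
x' = -18*(-1) - 14*0 = 18
y' = -18*0 + 14*(-1) = -14

(18, -14)


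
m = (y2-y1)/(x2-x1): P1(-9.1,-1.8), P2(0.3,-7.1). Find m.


dy = -7.1 + 1.8 = -5.3
dx = 0.3 + 9.1 = 9.4
m = -5.3/9.4 = -0.5638

m = -0.5638


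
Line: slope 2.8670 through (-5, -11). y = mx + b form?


y + 11 = 2.8670(x + 5)
y = 2.8670x - 11 - 2.8670*(-5)
y = 2.8670x + 3.3350

y = 2.8670x + 3.3350


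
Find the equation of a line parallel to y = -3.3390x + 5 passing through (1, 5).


Parallel lines have equal slopes.
m2 = -3.3390
b2 = 5 + 3.3390*1 = 8.3390

y = -3.3390x + 8.3390


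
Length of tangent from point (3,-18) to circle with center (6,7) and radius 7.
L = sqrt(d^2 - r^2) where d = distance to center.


d = sqrt((3-6)^2 + (-18-7)^2) = sqrt(9+625) = 25.1794
L = sqrt(634.0000 - 49) = sqrt(585.0000) = 24.1868

24.1868


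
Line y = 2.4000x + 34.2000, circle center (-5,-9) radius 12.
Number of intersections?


Substitute y = 2.4000x + 34.2000: (x+ 5)^2 + (2.4000x+34.2000+ 9)^2 = 144
Expand to Ax^2 + Bx + C = 0, where b-k = 43.2
A = 1+m^2 = 6.76
B = 2(m(b-k) - h) = 2(2.4000*43.2 + 5) = 217.36
C = h^2 + (b-k)^2 - r^2 = 25 + 1866.24 - 144 = 1747.24
disc = B^2-4AC = 47245.3696 - 47245.3696 = 0
disc = 0

1 intersection point (tangent)


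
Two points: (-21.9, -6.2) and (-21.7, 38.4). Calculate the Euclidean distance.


dx = -21.7 + 21.9 = 0.2
dy = 38.4 + 6.2 = 44.6
d = sqrt(0.04 + 1989.16) = sqrt(1989.2) = 44.6004

44.6004


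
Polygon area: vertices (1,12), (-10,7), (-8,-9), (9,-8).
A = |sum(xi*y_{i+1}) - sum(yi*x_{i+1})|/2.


sum(xi*y_{i+1}) = 1*7 - 10*(-9) - 8*(-8) + 9*12 = 269
sum(yi*x_{i+1}) = 12*(-10) + 7*(-8) - 9*9 - 8*1 = -265
Area = |269 + 265|/2 = 534/2 = 267.0000

267.0000 sq units


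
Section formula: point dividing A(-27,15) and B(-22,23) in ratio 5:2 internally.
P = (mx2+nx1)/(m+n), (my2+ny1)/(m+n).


Px = (5*(-22) + 2*(-27))/7 = -164/7 = -23.4286
Py = (5*23 + 2*15)/7 = 145/7 = 20.7143

P = (-23.4286, 20.7143)


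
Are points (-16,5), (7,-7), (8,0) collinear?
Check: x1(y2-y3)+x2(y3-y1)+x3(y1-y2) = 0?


-16*(-7-0) + 7*(0-5) + 8*(5+ 7)
= 112 - 35 + 96 = 173

No, not collinear (determinant = 173)


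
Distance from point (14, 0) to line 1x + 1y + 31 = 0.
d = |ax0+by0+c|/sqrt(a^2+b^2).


|1*14 + 1*0 + 31| = |45| = 45
sqrt(1 + 1) = sqrt(2) = 1.4142
d = 45/sqrt(2) = 31.8198

31.8198


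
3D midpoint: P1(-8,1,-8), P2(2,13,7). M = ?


Mx = (-8+2)/2 = -3.0000
My = (1+13)/2 = 7.0000
Mz = (-8+7)/2 = -0.5000

M = (-3.0000, 7.0000, -0.5000)


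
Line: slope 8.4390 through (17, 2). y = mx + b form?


y - 2 = 8.4390(x - 17)
y = 8.4390x + 2 - 8.4390*17
y = 8.4390x - 141.4630

y = 8.4390x - 141.4630


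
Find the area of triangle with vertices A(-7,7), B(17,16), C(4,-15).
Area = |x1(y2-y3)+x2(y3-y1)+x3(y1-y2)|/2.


-7*(16+ 15) = -217
17*(-15-7) = -374
4*(7-16) = -36
sum = -627
Area = |-627|/2 = 313.5000

313.5000 sq units


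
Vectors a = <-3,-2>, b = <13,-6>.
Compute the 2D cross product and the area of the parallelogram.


cross = -3*(-6) + 2*13 = 18 + 26 = 44
Parallelogram area = |44| = 44

cross = 44, parallelogram area = 44


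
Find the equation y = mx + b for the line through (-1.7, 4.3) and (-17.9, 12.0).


m = (7.7)/(-16.2) = -0.4753
b = y1 - m*x1 = 4.3 - (7.7*(-1.7))/(-16.2) = 4.3 - 0.8080 = 3.4920

y = -0.4753x + 3.4920


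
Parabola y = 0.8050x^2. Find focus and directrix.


a = 0.8050
1/(4a) = 0.3106
Focus = (0, 0.3106)
Directrix: y = -0.3106

Focus = (0, 0.3106), Directrix: y = -0.3106


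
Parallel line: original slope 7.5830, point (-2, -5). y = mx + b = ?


Parallel lines have equal slopes.
m2 = 7.5830
b2 = -5 - 7.5830*(-2) = 10.1660

y = 7.5830x + 10.1660


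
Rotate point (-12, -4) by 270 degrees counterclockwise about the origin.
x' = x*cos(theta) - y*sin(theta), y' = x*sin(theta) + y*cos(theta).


cos(270) = 0, sin(270) = -1
x' = -12*0 + 4*(-1) = -4
y' = -12*(-1) - 4*0 = 12

(-4, 12)


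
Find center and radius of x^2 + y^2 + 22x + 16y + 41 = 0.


h = -D/2 = -22/2 = -11
k = -E/2 = -16/2 = -8
r^2 = h^2 + k^2 - F = 121 + 64 - 41 = 144
r = 12

Center (-11, -8), radius = 12


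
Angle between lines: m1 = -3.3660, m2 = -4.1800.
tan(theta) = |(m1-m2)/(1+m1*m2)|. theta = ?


m1-m2 = 0.814
1+m1*m2 = 15.06988
tan(theta) = |0.814/15.06988| = 0.054015
theta = arctan(|0.814/15.06988|) = 3.0918 degrees (acute angle)

3.0918 degrees


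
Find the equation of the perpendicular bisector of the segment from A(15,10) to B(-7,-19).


Midpoint = (4, -4.5)
Slope of AB = dy/dx = -29/(-22) = 1.3182
Perp slope = -dx/dy = -22/29 = -0.7586
b = My - (perp slope)*Mx = -4.5 + (-22*4)/(-29) = -4.5 + 3.0345 = -1.4655

y = -0.7586x - 1.4655


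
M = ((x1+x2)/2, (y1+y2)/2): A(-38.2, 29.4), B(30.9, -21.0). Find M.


Mx = (-38.2 + 30.9)/2 = -7.3/2 = -3.6500
My = (29.4 - 21.0)/2 = 8.4/2 = 4.2000

(-3.6500, 4.2000)


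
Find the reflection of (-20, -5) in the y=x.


Reflection rule for y=x: (y, x)
(-20, -5) -> (-5, -20)

(-5, -20)


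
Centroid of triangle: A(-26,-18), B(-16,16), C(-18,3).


Gx = (-26- 16- 18)/3 = -60/3 = -20.0000
Gy = (-18+16+3)/3 = 1/3 = 0.3333

G = (-20.0000, 0.3333)


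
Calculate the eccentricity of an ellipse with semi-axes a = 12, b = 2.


c = sqrt(144-4) = sqrt(140) = 11.8322
e = c/a = sqrt(140)/12 = 0.9860

e = 0.9860


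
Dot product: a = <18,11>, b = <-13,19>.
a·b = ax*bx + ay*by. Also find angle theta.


a·b = 18*(-13) + 11*19 = -234 + 209 = -25
|a| = sqrt(324+121) = 21.0950
|b| = sqrt(169+361) = 23.0217
cos(theta) = -25/(sqrt(445)*sqrt(530)) = -25/sqrt(235850) = -0.051478
theta = arccos(-25/sqrt(235850)) = 92.9508 degrees

a·b = -25, theta = 92.9508 deg


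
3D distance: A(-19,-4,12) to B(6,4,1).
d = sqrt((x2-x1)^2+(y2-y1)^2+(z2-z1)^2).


dx=25, dy=8, dz=-11
d = sqrt(625+64+121) = sqrt(810) = 28.4605

28.4605


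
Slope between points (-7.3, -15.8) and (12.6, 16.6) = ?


dy = 16.6 + 15.8 = 32.4
dx = 12.6 + 7.3 = 19.9
m = 32.4/19.9 = 1.6281

m = 1.6281


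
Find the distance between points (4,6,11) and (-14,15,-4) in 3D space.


dx=-18, dy=9, dz=-15
d = sqrt(324+81+225) = sqrt(630) = 25.0998

25.0998


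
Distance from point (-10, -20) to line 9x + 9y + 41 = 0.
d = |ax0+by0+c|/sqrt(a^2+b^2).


|9*(-10) + 9*(-20) + 41| = |-229| = 229
sqrt(81 + 81) = sqrt(162) = 12.7279
d = 229/sqrt(162) = 17.9919

17.9919


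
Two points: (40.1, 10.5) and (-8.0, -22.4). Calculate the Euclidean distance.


dx = -8.0 - 40.1 = -48.1
dy = -22.4 - 10.5 = -32.9
d = sqrt(2313.61 + 1082.41) = sqrt(3396.02) = 58.2754

58.2754


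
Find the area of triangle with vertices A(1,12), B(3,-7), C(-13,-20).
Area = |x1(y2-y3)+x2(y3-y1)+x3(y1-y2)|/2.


1*(-7+ 20) = 13
3*(-20-12) = -96
-13*(12+ 7) = -247
sum = -330
Area = |-330|/2 = 165.0000

165.0000 sq units


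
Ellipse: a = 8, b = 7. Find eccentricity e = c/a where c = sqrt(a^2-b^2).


c = sqrt(64-49) = sqrt(15) = 3.8730
e = c/a = sqrt(15)/8 = 0.4841

e = 0.4841


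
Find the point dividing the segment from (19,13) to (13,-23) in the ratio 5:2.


Px = (5*13 + 2*19)/7 = 103/7 = 14.7143
Py = (5*(-23) + 2*13)/7 = -89/7 = -12.7143

P = (14.7143, -12.7143)


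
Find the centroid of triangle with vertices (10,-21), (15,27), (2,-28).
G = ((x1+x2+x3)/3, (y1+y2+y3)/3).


Gx = (10+15+2)/3 = 27/3 = 9.0000
Gy = (-21+27- 28)/3 = -22/3 = -7.3333

G = (9.0000, -7.3333)


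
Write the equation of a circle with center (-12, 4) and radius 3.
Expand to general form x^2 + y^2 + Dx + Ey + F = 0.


(x+ 12)^2 + (y-4)^2 = 3^2
D = -2h = 24, E = -2k = -8
F = h^2+k^2-r^2 = 144+16-9 = 151

x^2 + y^2 + 24x - 8y + 151 = 0


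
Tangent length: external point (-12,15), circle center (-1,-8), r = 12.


d = sqrt((-12+ 1)^2 + (15+ 8)^2) = sqrt(121+529) = 25.4951
L = sqrt(650.0000 - 144) = sqrt(506.0000) = 22.4944

22.4944


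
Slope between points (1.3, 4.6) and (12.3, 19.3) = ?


dy = 19.3 - 4.6 = 14.7
dx = 12.3 - 1.3 = 11.0
m = 14.7/11.0 = 1.3364

m = 1.3364


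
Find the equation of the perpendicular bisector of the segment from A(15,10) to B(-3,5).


Midpoint = (6, 7.5)
Slope of AB = dy/dx = -5/(-18) = 0.2778
Perp slope = -dx/dy = -18/5 = -3.6000
b = My - (perp slope)*Mx = 7.5 + (-18*6)/(-5) = 7.5 + 21.6000 = 29.1000

y = -3.6000x + 29.1000


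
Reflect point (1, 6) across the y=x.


Reflection rule for y=x: (y, x)
(1, 6) -> (6, 1)

(6, 1)


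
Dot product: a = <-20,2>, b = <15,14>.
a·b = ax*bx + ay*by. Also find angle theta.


a·b = -20*15 + 2*14 = -300 + 28 = -272
|a| = sqrt(400+4) = 20.0998
|b| = sqrt(225+196) = 20.5183
cos(theta) = -272/(sqrt(404)*sqrt(421)) = -272/sqrt(170084) = -0.659534
theta = arccos(-272/sqrt(170084)) = 131.2643 degrees

a·b = -272, theta = 131.2643 deg


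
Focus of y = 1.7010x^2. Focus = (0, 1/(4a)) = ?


a = 1.7010
4a = 6.8040
focus = (0, 1/6.8040) = (0, 0.1470)

Focus = (0, 0.1470)


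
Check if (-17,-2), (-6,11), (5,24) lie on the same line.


-17*(11-24) - 6*(24+ 2) + 5*(-2-11)
= 221 - 156 - 65 = 0

Yes, collinear (determinant = 0)


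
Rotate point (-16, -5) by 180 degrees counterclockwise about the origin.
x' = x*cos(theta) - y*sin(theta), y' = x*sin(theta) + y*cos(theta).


cos(180) = -1, sin(180) = 0
x' = -16*(-1) + 5*0 = 16
y' = -16*0 - 5*(-1) = 5

(16, 5)


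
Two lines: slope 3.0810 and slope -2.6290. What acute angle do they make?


m1-m2 = 5.71
1+m1*m2 = -7.099949
tan(theta) = |5.71/(-7.099949)| = 0.804231
theta = arctan(|5.71/(-7.099949)|) = 38.8073 degrees (acute angle)

38.8073 degrees


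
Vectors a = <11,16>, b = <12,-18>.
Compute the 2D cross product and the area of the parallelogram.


cross = 11*(-18) - 16*12 = -198 - 192 = -390
Parallelogram area = |-390| = 390

cross = -390, parallelogram area = 390


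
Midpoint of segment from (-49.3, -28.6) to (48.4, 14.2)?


Mx = (-49.3 + 48.4)/2 = -0.9/2 = -0.4500
My = (-28.6 + 14.2)/2 = -14.4/2 = -7.2000

(-0.4500, -7.2000)


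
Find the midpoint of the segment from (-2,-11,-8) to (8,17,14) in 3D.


Mx = (-2+8)/2 = 3.0000
My = (-11+17)/2 = 3.0000
Mz = (-8+14)/2 = 3.0000

M = (3.0000, 3.0000, 3.0000)


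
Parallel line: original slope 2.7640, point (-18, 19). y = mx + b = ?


Parallel lines have equal slopes.
m2 = 2.7640
b2 = 19 - 2.7640*(-18) = 68.7520

y = 2.7640x + 68.7520


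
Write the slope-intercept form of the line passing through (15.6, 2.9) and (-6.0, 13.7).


m = (10.8)/(-21.6) = -0.5000
b = y1 - m*x1 = 2.9 - (10.8*15.6)/(-21.6) = 2.9 + 7.8000 = 10.7000

y = -0.5000x + 10.7000


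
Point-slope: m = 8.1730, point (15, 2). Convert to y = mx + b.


y - 2 = 8.1730(x - 15)
y = 8.1730x + 2 - 8.1730*15
y = 8.1730x - 120.5950

y = 8.1730x - 120.5950


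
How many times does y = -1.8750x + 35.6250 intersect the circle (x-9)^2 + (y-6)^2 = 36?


Substitute y = -1.8750x + 35.6250: (x-9)^2 + (-1.8750x+35.6250-6)^2 = 36
Expand to Ax^2 + Bx + C = 0, where b-k = 29.625
A = 1+m^2 = 4.515625
B = 2(m(b-k) - h) = 2(-1.8750*29.625 - 9) = -129.09375
C = h^2 + (b-k)^2 - r^2 = 81 + 877.640625 - 36 = 922.640625
disc = B^2-4AC = 16665.1963 - 16665.1963 = 0
disc = 0

1 intersection point (tangent)


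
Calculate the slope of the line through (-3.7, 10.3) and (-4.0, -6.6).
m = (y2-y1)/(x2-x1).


dy = -6.6 - 10.3 = -16.9
dx = -4.0 + 3.7 = -0.3
m = -16.9/(-0.3) = 56.3333

m = 56.3333


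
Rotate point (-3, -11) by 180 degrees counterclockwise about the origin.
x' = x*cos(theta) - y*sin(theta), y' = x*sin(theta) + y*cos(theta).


cos(180) = -1, sin(180) = 0
x' = -3*(-1) + 11*0 = 3
y' = -3*0 - 11*(-1) = 11

(3, 11)


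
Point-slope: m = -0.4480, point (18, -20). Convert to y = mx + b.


y + 20 = -0.4480(x - 18)
y = -0.4480x - 20 + 0.4480*18
y = -0.4480x - 11.9360

y = -0.4480x - 11.9360


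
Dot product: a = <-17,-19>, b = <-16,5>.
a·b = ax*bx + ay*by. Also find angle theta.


a·b = -17*(-16) - 19*5 = 272 - 95 = 177
|a| = sqrt(289+361) = 25.4951
|b| = sqrt(256+25) = 16.7631
cos(theta) = 177/(sqrt(650)*sqrt(281)) = 177/sqrt(182650) = 0.414155
theta = arccos(177/sqrt(182650)) = 65.5339 degrees

a·b = 177, theta = 65.5339 deg


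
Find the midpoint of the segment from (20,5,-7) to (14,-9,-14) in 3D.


Mx = (20+14)/2 = 17.0000
My = (5- 9)/2 = -2.0000
Mz = (-7- 14)/2 = -10.5000

M = (17.0000, -2.0000, -10.5000)


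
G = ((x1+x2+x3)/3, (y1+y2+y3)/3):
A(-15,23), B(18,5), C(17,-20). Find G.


Gx = (-15+18+17)/3 = 20/3 = 6.6667
Gy = (23+5- 20)/3 = 8/3 = 2.6667

G = (6.6667, 2.6667)


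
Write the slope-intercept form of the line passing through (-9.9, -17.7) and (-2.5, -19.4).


m = (-1.7)/(7.4) = -0.2297
b = y1 - m*x1 = -17.7 - (-1.7*(-9.9))/(7.4) = -17.7 - 2.2743 = -19.9743

y = -0.2297x - 19.9743


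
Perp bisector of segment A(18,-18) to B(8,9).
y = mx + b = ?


Midpoint = (13, -4.5)
Slope of AB = dy/dx = 27/(-10) = -2.7000
Perp slope = -dx/dy = 10/27 = 0.3704
b = My - (perp slope)*Mx = -4.5 + (-10*13)/27 = -4.5 - 4.8148 = -9.3148

y = 0.3704x - 9.3148


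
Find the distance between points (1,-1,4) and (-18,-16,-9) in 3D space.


dx=-19, dy=-15, dz=-13
d = sqrt(361+225+169) = sqrt(755) = 27.4773

27.4773


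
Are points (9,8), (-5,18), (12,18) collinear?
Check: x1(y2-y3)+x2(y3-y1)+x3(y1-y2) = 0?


9*(18-18) - 5*(18-8) + 12*(8-18)
= 0 - 50 - 120 = -170

No, not collinear (determinant = -170)


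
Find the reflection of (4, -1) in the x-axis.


Reflection rule for x-axis: (x, -y)
(4, -1) -> (4, 1)

(4, 1)


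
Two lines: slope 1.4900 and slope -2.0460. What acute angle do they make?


m1-m2 = 3.536
1+m1*m2 = -2.04854
tan(theta) = |3.536/(-2.04854)| = 1.726107
theta = arctan(|3.536/(-2.04854)|) = 59.9146 degrees (acute angle)

59.9146 degrees


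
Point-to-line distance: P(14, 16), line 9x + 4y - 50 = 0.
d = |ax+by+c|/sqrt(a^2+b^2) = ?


|9*14 + 4*16 - 50| = |140| = 140
sqrt(81 + 16) = sqrt(97) = 9.8489
d = 140/sqrt(97) = 14.2148

14.2148


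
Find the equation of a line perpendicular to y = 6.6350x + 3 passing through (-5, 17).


Perpendicular slope = -1/m1 = -1/6.6350 = -0.1507
b2 = y0 - m2*x0 = 17 - 5/6.6350 = 17 - 0.7536 = 16.2464

y = -0.1507x + 16.2464


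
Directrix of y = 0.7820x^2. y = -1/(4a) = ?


a = 0.7820
1/(4a) = 0.3197
directrix: y = -0.3197 = -0.3197

y = -0.3197


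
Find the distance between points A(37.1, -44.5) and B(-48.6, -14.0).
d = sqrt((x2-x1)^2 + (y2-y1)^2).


dx = -48.6 - 37.1 = -85.7
dy = -14.0 + 44.5 = 30.5
d = sqrt(7344.49 + 930.25) = sqrt(8274.74) = 90.9656

90.9656


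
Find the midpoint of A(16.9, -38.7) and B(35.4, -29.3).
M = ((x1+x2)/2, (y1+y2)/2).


Mx = (16.9 + 35.4)/2 = 52.3/2 = 26.1500
My = (-38.7 - 29.3)/2 = -68.0/2 = -34.0000

(26.1500, -34.0000)


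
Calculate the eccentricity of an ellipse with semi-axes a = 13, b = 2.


c = sqrt(169-4) = sqrt(165) = 12.8452
e = c/a = sqrt(165)/13 = 0.9881

e = 0.9881


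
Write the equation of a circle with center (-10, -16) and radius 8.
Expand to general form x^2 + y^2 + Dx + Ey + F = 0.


(x+ 10)^2 + (y+ 16)^2 = 8^2
D = -2h = 20, E = -2k = 32
F = h^2+k^2-r^2 = 100+256-64 = 292

x^2 + y^2 + 20x + 32y + 292 = 0


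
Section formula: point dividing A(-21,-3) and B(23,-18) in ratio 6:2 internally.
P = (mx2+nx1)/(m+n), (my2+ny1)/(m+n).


Px = (6*23 + 2*(-21))/8 = 96/8 = 12.0000
Py = (6*(-18) + 2*(-3))/8 = -114/8 = -14.2500

P = (12.0000, -14.2500)


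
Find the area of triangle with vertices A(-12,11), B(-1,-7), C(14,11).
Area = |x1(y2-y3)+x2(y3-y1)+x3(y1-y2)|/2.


-12*(-7-11) = 216
-1*(11-11) = 0
14*(11+ 7) = 252
sum = 468
Area = |468|/2 = 234.0000

234.0000 sq units
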